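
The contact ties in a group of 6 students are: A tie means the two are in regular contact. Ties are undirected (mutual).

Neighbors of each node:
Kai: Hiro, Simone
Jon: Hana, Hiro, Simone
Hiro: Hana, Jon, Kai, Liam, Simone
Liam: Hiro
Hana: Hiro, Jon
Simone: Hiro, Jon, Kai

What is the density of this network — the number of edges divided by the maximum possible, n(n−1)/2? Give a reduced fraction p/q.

8/15

There are 8 edges and 6 nodes, so the maximum possible is C(6,2) = 15.
Density = 8/15.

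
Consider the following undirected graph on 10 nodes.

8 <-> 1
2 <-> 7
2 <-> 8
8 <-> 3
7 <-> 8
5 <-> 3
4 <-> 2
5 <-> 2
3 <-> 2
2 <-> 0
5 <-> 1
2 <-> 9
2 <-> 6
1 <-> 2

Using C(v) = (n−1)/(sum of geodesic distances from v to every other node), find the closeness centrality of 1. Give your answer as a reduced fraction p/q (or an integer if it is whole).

Distances from 1: 0:2, 2:1, 3:2, 4:2, 5:1, 6:2, 7:2, 8:1, 9:2. Sum = 15.
n = 10, so closeness = 9/15 = 3/5.

3/5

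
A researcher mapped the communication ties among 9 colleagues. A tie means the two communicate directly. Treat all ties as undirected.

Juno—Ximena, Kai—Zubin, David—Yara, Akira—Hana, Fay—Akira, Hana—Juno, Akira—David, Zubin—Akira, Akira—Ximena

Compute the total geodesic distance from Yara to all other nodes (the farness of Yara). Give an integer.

23

Distances from Yara: Akira:2, David:1, Fay:3, Hana:3, Juno:4, Kai:4, Ximena:3, Zubin:3.
Sum = 2 + 1 + 3 + 3 + 4 + 4 + 3 + 3 = 23.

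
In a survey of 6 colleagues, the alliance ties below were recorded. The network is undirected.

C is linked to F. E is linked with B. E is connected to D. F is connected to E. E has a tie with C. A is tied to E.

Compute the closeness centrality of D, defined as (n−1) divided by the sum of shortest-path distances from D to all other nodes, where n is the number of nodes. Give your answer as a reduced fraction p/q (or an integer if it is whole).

Distances from D: A:2, B:2, C:2, E:1, F:2. Sum = 9.
n = 6, so closeness = 5/9.

5/9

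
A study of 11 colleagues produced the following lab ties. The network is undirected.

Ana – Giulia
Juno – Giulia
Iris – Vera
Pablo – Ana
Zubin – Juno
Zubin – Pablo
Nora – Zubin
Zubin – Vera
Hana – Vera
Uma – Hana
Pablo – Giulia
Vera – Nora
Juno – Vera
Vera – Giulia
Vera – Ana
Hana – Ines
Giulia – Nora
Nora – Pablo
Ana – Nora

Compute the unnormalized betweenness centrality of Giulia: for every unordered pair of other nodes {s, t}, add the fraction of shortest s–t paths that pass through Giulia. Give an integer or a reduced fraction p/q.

Pairs whose geodesics pass through Giulia — Pablo–Iris: 1/4; Pablo–Vera: 1/4; Pablo–Juno: 1/2; Pablo–Uma: 1/4; Pablo–Hana: 1/4; Pablo–Ines: 1/4; Ana–Juno: 1/2; Nora–Juno: 1/3.
All other pairs contribute 0.
Summing the contributions gives betweenness(Giulia) = 31/12.

31/12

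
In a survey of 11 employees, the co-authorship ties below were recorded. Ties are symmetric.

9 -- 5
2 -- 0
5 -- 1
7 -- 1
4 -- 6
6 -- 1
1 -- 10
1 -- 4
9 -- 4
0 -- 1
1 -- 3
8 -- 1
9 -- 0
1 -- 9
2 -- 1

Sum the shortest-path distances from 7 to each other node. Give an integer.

19

Distances from 7: 0:2, 1:1, 2:2, 3:2, 4:2, 5:2, 6:2, 8:2, 9:2, 10:2.
Sum = 2 + 1 + 2 + 2 + 2 + 2 + 2 + 2 + 2 + 2 = 19.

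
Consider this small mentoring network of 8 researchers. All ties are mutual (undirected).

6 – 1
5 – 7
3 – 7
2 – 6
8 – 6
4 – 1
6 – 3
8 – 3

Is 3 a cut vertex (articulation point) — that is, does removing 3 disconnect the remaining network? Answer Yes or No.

Removing 3 leaves {1, 2, 4, 6, and 8} with no path to {5 and 7}, so the network splits into 2 components. 3 is a cut vertex.

Yes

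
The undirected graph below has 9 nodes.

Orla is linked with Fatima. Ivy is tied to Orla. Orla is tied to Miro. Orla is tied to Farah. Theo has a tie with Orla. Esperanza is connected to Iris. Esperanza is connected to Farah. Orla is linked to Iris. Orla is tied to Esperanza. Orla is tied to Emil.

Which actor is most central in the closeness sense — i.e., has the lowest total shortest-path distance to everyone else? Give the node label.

Farness (sum of distances to all others) for each node — Emil:15, Esperanza:13, Farah:14, Fatima:15, Iris:14, Ivy:15, Miro:15, Orla:8, Theo:15.
The smallest farness is 8, for Orla, so Orla has the highest closeness.

Orla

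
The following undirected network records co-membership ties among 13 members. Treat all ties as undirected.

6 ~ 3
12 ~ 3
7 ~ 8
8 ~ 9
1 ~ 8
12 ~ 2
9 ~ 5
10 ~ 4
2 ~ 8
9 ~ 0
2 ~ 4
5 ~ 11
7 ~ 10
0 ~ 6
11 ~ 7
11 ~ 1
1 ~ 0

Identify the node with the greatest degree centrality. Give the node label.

8

Degrees — 0:3, 1:3, 2:3, 3:2, 4:2, 5:2, 6:2, 7:3, 8:4, 9:3, 10:2, 11:3, 12:2.
The maximum is 4, attained only by 8.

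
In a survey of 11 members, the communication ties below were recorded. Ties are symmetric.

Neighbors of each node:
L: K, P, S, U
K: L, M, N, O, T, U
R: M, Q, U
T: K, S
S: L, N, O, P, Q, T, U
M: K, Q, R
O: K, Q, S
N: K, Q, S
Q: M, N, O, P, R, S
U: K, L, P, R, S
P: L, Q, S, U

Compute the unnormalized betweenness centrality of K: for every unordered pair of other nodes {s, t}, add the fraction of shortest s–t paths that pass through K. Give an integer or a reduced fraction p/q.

Pairs whose geodesics pass through K — U–T: 1/2; U–N: 1/2; U–M: 1/2; U–O: 1/2; T–R: 2/4; T–N: 1/2; T–M: 1; T–L: 1/2; T–O: 1/2; N–M: 1/2; N–L: 1/2; N–O: 1/3; M–L: 1; M–O: 1/2 … (+1 more pairs).
All other pairs contribute 0.
Summing the contributions gives betweenness(K) = 25/3.

25/3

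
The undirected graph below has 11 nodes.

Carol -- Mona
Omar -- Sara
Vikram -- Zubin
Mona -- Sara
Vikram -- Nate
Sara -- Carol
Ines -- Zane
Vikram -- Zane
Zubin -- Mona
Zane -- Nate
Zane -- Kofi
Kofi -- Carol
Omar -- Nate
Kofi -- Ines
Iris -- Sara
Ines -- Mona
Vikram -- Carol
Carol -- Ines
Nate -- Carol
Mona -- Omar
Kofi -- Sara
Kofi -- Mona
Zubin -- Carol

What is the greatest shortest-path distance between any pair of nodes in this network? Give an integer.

3

Eccentricity of each node (its greatest distance to any other): Carol:2, Ines:3, Iris:3, Kofi:2, Mona:2, Nate:3, Omar:2, Sara:2, Vikram:3, Zane:3, Zubin:3.
The maximum eccentricity is 3, realized for instance by the pair Zubin–Iris via Zubin – Mona – Sara – Iris. So the diameter is 3.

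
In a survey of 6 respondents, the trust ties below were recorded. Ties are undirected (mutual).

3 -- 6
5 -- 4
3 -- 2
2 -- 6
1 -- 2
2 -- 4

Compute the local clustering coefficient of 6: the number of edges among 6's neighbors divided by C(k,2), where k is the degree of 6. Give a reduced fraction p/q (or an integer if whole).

6's neighbors: 2 and 3 (k = 2).
Possible neighbor pairs: C(2,2) = 1. Edges among them: 2–3 → e = 1.
Clustering(6) = 1/1.

1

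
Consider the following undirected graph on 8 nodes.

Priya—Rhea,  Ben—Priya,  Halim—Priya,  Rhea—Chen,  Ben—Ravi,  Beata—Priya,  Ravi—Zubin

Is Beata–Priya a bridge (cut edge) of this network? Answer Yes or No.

Yes

Without the Beata–Priya edge there is no alternate route between Beata and Priya, so the network disconnects. It is a bridge.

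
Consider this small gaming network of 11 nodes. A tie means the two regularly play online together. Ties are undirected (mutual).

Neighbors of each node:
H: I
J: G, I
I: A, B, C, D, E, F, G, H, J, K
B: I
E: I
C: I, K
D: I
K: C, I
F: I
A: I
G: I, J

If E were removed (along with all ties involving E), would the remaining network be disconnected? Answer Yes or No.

No

Even without E, every remaining node can still reach every other (the residual graph is connected), so E is not a cut vertex.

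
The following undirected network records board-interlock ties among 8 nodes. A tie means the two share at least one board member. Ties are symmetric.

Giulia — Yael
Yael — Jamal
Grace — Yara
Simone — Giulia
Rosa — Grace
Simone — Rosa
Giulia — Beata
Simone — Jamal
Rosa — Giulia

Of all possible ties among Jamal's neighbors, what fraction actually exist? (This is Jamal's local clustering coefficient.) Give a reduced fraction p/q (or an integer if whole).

Jamal's neighbors: Simone and Yael (k = 2).
Possible neighbor pairs: C(2,2) = 1. Edges among them: none → e = 0.
Clustering(Jamal) = 0/1.

0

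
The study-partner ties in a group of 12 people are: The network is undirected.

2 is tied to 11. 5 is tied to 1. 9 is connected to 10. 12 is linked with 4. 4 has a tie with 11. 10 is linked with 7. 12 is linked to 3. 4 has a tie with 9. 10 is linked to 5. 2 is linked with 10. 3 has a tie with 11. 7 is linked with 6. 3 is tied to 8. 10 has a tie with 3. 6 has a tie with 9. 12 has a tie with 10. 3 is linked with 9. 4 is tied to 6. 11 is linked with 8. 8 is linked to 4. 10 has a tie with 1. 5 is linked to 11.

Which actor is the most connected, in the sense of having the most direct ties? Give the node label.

10

Degrees — 1:2, 2:2, 3:5, 4:5, 5:3, 6:3, 7:2, 8:3, 9:4, 10:7, 11:5, 12:3.
The maximum is 7, attained only by 10.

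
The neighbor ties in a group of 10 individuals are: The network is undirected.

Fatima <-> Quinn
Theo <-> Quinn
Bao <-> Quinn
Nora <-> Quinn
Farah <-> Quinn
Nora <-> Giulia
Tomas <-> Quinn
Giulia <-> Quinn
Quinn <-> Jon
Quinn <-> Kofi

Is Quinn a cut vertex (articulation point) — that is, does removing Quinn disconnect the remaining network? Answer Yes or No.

Removing Quinn leaves {Kofi} with no path to {Giulia and Nora}, so the network splits into 8 components. Quinn is a cut vertex.

Yes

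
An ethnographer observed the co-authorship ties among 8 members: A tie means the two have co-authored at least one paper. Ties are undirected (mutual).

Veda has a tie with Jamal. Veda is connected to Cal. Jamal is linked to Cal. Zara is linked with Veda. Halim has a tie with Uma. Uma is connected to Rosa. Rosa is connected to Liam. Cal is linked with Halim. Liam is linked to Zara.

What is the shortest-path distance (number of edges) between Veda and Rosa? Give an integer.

3

One shortest route is Veda – Zara – Liam – Rosa, which uses 3 edges, and at distance 2 from Veda we only reach {Halim, Liam}, which does not include Rosa. So d(Veda,Rosa) = 3.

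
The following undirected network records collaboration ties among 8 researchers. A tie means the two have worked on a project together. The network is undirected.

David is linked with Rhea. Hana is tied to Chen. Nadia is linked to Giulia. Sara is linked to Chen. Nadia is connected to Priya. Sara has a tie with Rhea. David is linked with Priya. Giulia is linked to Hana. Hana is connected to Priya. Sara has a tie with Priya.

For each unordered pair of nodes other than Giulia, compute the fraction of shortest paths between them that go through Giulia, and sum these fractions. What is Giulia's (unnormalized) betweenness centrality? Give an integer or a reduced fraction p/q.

5/6

Pairs whose geodesics pass through Giulia — Chen–Nadia: 1/3; Hana–Nadia: 1/2.
All other pairs contribute 0.
Summing the contributions gives betweenness(Giulia) = 5/6.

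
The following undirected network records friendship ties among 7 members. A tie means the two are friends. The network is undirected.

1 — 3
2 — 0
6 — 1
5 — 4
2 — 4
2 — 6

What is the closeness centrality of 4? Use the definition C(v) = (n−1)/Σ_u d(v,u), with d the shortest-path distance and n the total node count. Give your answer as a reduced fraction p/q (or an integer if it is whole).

Distances from 4: 0:2, 1:3, 2:1, 3:4, 5:1, 6:2. Sum = 13.
n = 7, so closeness = 6/13.

6/13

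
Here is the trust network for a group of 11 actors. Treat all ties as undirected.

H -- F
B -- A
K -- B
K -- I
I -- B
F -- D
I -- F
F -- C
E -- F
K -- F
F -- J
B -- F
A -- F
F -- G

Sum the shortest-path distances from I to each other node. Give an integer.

17

Distances from I: A:2, B:1, C:2, D:2, E:2, F:1, G:2, H:2, J:2, K:1.
Sum = 2 + 1 + 2 + 2 + 2 + 1 + 2 + 2 + 2 + 1 = 17.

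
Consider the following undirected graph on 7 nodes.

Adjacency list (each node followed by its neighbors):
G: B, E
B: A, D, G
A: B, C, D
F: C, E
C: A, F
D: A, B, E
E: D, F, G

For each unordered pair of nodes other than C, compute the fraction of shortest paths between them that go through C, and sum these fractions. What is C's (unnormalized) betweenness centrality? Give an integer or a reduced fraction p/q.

4/3

Pairs whose geodesics pass through C — B–F: 1/3; A–F: 1.
All other pairs contribute 0.
Summing the contributions gives betweenness(C) = 4/3.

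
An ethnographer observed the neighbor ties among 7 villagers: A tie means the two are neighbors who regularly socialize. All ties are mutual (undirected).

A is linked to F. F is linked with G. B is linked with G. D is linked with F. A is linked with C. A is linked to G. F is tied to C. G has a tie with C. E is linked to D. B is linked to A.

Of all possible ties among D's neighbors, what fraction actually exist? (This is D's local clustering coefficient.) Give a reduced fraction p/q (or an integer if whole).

D's neighbors: E and F (k = 2).
Possible neighbor pairs: C(2,2) = 1. Edges among them: none → e = 0.
Clustering(D) = 0/1.

0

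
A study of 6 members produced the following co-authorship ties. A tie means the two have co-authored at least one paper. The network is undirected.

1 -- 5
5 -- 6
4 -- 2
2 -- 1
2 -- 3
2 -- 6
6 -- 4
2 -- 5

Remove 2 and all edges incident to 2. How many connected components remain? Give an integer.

2

Without 2, the remaining ties split the others into: {1, 4, 5, 6}; {3}.
That's 2 separate components.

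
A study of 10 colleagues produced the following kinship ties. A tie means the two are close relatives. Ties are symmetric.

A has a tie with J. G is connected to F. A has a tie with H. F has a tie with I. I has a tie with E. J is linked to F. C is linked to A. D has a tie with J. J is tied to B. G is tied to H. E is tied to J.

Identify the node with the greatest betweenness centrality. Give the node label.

J

Unnormalized betweenness of each node: A:12, B:0, C:0, D:0, E:5/2, F:17/2, G:2, H:2, I:1, J:23.
J has the largest value, 23, making it the main broker — the node through which the most shortest paths run.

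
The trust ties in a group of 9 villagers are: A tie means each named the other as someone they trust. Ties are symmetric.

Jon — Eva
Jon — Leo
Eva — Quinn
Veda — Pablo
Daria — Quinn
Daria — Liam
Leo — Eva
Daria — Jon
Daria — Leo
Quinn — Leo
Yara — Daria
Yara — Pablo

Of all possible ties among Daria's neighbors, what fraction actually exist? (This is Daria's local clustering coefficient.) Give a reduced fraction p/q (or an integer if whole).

1/5

Daria's neighbors: Jon, Leo, Liam, Quinn, and Yara (k = 5).
Possible neighbor pairs: C(5,2) = 10. Edges among them: Jon–Leo, Leo–Quinn → e = 2.
Clustering(Daria) = 2/10 = 1/5.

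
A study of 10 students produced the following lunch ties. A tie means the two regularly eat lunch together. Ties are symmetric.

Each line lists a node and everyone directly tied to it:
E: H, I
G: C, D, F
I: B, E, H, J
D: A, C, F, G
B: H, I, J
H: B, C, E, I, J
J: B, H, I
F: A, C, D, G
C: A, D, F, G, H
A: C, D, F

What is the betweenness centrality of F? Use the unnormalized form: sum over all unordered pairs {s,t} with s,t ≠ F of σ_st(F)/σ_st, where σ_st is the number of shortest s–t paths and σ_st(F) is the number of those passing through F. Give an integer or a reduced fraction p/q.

Pairs whose geodesics pass through F — A–G: 1/3.
All other pairs contribute 0.
Summing the contributions gives betweenness(F) = 1/3.

1/3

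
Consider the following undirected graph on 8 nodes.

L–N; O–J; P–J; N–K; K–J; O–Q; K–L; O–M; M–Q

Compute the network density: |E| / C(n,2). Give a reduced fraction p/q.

There are 9 edges and 8 nodes, so the maximum possible is C(8,2) = 28.
Density = 9/28.

9/28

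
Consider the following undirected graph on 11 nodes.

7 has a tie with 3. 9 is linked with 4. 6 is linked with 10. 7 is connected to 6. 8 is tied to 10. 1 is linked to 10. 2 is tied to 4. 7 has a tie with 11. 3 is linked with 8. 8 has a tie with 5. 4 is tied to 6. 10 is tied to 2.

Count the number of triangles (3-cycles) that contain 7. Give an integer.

7's neighbors are 3, 6, and 11, but none of them are tied to each other, so no triangle contains 7.

0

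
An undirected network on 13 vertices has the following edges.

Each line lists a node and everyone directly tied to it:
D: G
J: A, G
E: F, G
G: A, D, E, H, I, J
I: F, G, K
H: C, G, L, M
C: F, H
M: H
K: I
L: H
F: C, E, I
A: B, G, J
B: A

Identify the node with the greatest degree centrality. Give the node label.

Degrees — A:3, B:1, C:2, D:1, E:2, F:3, G:6, H:4, I:3, J:2, K:1, L:1, M:1.
The maximum is 6, attained only by G.

G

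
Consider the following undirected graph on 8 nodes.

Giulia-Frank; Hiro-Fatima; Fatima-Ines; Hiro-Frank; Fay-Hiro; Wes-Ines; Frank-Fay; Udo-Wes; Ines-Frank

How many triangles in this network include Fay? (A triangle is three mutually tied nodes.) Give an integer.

Fay's neighbors: Frank and Hiro.
Neighbor pairs that are themselves tied: Fay–Frank–Hiro. Each forms one triangle with Fay, for 1 in total.

1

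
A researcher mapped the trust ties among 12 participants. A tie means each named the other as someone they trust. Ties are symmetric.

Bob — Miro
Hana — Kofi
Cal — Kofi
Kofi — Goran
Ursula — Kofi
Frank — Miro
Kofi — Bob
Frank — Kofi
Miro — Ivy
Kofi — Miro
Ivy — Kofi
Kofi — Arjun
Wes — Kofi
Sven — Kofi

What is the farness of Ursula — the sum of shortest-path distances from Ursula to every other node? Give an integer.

21

Distances from Ursula: Arjun:2, Bob:2, Cal:2, Frank:2, Goran:2, Hana:2, Ivy:2, Kofi:1, Miro:2, Sven:2, Wes:2.
Sum = 2 + 2 + 2 + 2 + 2 + 2 + 2 + 1 + 2 + 2 + 2 = 21.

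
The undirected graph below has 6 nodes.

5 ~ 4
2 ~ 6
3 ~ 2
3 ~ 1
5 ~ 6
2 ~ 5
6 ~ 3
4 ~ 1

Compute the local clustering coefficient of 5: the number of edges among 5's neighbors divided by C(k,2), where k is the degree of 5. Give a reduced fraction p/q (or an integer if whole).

5's neighbors: 2, 4, and 6 (k = 3).
Possible neighbor pairs: C(3,2) = 3. Edges among them: 2–6 → e = 1.
Clustering(5) = 1/3.

1/3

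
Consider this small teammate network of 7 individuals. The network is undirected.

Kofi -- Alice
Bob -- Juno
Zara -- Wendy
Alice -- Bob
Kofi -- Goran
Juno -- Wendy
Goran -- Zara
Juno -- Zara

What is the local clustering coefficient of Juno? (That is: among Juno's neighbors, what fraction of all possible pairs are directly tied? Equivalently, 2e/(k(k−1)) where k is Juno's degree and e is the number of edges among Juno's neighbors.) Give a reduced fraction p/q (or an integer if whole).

1/3

Juno's neighbors: Bob, Wendy, and Zara (k = 3).
Possible neighbor pairs: C(3,2) = 3. Edges among them: Wendy–Zara → e = 1.
Clustering(Juno) = 1/3.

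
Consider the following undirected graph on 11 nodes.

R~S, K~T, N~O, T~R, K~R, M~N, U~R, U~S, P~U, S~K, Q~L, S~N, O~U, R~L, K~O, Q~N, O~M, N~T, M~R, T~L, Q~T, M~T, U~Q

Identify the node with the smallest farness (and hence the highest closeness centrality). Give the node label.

R

Farness (sum of distances to all others) for each node — K:17, L:19, M:17, N:16, O:17, P:24, Q:16, R:14, S:16, T:15, U:15.
The smallest farness is 14, for R, so R has the highest closeness.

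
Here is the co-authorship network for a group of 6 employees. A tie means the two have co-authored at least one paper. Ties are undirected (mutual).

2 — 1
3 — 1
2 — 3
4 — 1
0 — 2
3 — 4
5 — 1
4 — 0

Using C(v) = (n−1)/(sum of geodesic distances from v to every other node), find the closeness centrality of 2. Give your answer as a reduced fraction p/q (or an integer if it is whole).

Distances from 2: 0:1, 1:1, 3:1, 4:2, 5:2. Sum = 7.
n = 6, so closeness = 5/7.

5/7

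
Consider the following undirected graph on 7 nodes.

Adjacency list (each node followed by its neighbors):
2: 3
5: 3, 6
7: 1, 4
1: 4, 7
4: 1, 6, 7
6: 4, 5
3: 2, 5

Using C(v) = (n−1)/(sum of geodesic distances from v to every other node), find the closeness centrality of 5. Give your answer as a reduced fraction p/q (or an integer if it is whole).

1/2

Distances from 5: 1:3, 2:2, 3:1, 4:2, 6:1, 7:3. Sum = 12.
n = 7, so closeness = 6/12 = 1/2.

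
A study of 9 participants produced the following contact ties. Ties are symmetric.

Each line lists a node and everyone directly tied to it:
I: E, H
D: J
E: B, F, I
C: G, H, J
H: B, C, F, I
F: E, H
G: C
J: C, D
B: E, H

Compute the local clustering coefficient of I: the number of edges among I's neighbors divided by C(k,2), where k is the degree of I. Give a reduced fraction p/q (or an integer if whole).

I's neighbors: E and H (k = 2).
Possible neighbor pairs: C(2,2) = 1. Edges among them: none → e = 0.
Clustering(I) = 0/1.

0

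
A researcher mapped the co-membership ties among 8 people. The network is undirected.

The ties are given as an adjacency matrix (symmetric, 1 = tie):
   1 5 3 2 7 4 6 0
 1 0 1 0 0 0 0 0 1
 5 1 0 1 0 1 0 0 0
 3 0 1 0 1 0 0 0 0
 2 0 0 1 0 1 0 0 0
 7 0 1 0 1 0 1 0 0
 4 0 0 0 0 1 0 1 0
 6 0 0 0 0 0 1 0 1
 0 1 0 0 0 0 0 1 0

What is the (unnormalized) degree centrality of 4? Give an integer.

4 is directly tied to 6 and 7. That is 2 neighbors, so the degree of 4 is 2.

2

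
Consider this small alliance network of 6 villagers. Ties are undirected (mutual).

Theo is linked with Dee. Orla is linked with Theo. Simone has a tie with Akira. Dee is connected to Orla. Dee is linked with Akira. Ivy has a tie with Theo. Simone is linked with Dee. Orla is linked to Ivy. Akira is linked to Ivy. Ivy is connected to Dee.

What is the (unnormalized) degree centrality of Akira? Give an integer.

3

Akira is directly tied to Dee, Ivy, and Simone. That is 3 neighbors, so the degree of Akira is 3.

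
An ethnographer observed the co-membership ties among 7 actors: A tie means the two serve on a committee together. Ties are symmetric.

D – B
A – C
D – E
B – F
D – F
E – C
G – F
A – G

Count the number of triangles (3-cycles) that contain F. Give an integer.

1

F's neighbors: B, D, and G.
Neighbor pairs that are themselves tied: F–B–D. Each forms one triangle with F, for 1 in total.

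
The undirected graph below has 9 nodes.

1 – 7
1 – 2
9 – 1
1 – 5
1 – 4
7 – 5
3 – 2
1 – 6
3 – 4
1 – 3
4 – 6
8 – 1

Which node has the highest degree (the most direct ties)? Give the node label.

1

Degrees — 1:8, 2:2, 3:3, 4:3, 5:2, 6:2, 7:2, 8:1, 9:1.
The maximum is 8, attained only by 1.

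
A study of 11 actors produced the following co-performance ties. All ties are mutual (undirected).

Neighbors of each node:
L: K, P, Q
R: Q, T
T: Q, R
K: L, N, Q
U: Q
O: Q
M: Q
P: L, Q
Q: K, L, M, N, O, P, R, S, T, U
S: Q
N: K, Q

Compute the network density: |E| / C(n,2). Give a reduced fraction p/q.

14/55

There are 14 edges and 11 nodes, so the maximum possible is C(11,2) = 55.
Density = 14/55.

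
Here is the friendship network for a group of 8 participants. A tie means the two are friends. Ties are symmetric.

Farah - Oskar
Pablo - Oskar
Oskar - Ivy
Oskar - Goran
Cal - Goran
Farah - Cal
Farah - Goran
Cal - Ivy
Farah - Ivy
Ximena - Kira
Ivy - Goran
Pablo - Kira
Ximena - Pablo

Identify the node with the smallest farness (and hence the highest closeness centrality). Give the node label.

Oskar

Farness (sum of distances to all others) for each node — Cal:16, Farah:12, Goran:12, Ivy:12, Kira:17, Oskar:10, Pablo:12, Ximena:17.
The smallest farness is 10, for Oskar, so Oskar has the highest closeness.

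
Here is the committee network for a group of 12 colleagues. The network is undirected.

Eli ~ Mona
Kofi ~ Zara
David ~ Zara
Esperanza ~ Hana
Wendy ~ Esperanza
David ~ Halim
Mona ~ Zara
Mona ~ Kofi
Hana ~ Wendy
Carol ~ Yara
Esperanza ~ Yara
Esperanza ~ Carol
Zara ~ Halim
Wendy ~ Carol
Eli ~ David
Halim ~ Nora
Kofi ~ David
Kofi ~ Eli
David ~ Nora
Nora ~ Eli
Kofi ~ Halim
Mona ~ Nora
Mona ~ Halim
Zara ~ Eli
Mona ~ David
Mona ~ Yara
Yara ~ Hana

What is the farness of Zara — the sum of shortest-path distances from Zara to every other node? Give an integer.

Distances from Zara: Carol:3, David:1, Eli:1, Esperanza:3, Halim:1, Hana:3, Kofi:1, Mona:1, Nora:2, Wendy:4, Yara:2.
Sum = 3 + 1 + 1 + 3 + 1 + 3 + 1 + 1 + 2 + 4 + 2 = 22.

22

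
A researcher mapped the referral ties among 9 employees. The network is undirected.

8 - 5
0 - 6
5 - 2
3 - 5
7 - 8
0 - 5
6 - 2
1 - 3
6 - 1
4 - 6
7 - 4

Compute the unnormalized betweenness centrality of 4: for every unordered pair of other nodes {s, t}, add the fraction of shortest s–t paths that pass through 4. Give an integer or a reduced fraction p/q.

10/3

Pairs whose geodesics pass through 4 — 1–7: 1; 8–6: 1/3; 2–7: 1/2; 7–6: 1; 7–0: 1/2.
All other pairs contribute 0.
Summing the contributions gives betweenness(4) = 10/3.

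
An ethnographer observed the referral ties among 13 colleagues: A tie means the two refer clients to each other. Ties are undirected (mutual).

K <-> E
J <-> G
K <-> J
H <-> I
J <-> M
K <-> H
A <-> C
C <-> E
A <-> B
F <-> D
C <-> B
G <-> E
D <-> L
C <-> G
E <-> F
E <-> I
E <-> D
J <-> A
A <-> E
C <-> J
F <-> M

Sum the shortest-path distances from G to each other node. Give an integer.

23

Distances from G: A:2, B:2, C:1, D:2, E:1, F:2, H:3, I:2, J:1, K:2, L:3, M:2.
Sum = 2 + 2 + 1 + 2 + 1 + 2 + 3 + 2 + 1 + 2 + 3 + 2 = 23.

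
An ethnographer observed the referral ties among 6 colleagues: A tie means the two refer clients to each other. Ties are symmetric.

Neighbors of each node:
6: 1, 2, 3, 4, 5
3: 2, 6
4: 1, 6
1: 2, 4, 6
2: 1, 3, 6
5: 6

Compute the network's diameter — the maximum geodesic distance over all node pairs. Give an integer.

Eccentricity of each node (its greatest distance to any other): 1:2, 2:2, 3:2, 4:2, 5:2, 6:1.
The maximum eccentricity is 2, realized for instance by the pair 4–2 via 4 – 6 – 2. So the diameter is 2.

2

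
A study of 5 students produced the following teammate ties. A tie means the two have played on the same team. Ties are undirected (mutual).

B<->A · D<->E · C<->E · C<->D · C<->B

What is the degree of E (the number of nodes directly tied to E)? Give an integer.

E is directly tied to C and D. That is 2 neighbors, so the degree of E is 2.

2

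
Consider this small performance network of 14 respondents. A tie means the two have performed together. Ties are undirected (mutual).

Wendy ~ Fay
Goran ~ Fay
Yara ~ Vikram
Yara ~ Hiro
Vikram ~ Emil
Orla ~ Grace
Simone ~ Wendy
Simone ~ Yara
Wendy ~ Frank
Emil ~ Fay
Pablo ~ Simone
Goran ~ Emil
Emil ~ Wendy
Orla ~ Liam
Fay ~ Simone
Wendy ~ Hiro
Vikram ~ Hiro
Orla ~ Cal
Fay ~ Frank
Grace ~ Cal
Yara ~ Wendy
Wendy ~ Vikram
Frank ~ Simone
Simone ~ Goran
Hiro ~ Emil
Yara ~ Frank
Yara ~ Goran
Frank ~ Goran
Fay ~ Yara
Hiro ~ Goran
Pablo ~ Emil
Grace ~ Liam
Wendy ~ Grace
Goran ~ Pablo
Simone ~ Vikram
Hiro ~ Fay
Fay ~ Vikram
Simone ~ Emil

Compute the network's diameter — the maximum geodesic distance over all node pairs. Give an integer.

Eccentricity of each node (its greatest distance to any other): Cal:4, Emil:3, Fay:3, Frank:3, Goran:4, Grace:3, Hiro:3, Liam:4, Orla:4, Pablo:4, Simone:3, Vikram:3, Wendy:2, Yara:3.
The maximum eccentricity is 4, realized for instance by the pair Cal–Goran via Cal – Grace – Wendy – Frank – Goran. So the diameter is 4.

4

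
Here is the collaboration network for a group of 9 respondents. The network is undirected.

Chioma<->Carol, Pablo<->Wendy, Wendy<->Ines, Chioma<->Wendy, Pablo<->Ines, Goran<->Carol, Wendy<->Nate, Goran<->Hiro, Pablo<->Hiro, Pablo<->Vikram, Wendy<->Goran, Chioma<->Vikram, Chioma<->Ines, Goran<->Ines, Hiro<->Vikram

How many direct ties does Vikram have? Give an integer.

Vikram is directly tied to Chioma, Hiro, and Pablo. That is 3 neighbors, so the degree of Vikram is 3.

3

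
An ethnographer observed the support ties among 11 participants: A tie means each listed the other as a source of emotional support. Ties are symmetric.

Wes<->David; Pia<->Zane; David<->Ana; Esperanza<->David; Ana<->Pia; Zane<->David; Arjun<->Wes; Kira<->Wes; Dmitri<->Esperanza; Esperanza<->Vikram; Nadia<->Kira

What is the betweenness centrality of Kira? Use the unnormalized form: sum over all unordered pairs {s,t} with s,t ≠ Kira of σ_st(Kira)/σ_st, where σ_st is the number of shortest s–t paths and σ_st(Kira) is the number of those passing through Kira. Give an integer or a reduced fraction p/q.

9

Pairs whose geodesics pass through Kira — Arjun–Nadia: 1; Dmitri–Nadia: 1; Ana–Nadia: 1; Nadia–Wes: 1; Nadia–Pia: 2/2; Nadia–Vikram: 1; Nadia–Esperanza: 1; Nadia–David: 1; Nadia–Zane: 1.
All other pairs contribute 0.
Summing the contributions gives betweenness(Kira) = 9.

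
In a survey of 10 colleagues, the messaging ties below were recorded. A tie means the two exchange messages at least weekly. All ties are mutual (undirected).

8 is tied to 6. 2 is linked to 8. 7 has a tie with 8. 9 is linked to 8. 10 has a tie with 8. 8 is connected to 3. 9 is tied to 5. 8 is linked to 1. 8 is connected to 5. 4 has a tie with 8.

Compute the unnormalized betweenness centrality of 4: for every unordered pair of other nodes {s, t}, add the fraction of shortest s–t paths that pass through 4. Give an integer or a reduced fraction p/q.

No shortest path between any pair of other nodes passes through 4.
Summing the contributions gives betweenness(4) = 0.

0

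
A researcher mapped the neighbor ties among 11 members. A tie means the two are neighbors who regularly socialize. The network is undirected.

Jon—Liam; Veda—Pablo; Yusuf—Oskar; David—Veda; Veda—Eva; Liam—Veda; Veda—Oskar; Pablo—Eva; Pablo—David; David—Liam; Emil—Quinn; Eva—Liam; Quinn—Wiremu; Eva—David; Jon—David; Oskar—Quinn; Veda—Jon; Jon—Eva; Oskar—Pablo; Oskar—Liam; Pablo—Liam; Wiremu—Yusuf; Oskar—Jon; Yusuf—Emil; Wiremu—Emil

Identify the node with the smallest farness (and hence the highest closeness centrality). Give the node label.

Farness (sum of distances to all others) for each node — David:21, Emil:25, Eva:21, Jon:17, Liam:16, Oskar:14, Pablo:17, Quinn:19, Veda:16, Wiremu:25, Yusuf:19.
The smallest farness is 14, for Oskar, so Oskar has the highest closeness.

Oskar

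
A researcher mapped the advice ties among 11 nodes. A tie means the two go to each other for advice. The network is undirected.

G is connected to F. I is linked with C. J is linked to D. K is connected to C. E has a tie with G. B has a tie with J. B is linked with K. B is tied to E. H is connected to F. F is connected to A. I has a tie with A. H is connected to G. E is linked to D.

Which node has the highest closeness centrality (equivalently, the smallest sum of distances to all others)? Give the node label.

Farness (sum of distances to all others) for each node — A:27, B:22, C:27, D:28, E:21, F:24, G:22, H:27, I:28, J:29, K:25.
The smallest farness is 21, for E, so E has the highest closeness.

E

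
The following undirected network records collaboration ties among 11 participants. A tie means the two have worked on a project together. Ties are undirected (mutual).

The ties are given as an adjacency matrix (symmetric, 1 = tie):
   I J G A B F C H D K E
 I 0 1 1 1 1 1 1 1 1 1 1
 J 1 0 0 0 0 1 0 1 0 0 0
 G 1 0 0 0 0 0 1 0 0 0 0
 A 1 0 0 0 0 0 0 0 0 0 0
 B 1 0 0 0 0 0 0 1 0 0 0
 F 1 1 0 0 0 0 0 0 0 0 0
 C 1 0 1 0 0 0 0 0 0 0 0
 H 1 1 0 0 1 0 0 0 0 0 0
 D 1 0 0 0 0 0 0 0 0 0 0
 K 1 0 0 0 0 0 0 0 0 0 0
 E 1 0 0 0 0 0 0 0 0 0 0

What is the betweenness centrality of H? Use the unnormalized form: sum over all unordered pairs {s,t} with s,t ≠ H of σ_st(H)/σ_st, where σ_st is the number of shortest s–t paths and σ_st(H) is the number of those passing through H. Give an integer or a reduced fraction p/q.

1/2

Pairs whose geodesics pass through H — J–B: 1/2.
All other pairs contribute 0.
Summing the contributions gives betweenness(H) = 1/2.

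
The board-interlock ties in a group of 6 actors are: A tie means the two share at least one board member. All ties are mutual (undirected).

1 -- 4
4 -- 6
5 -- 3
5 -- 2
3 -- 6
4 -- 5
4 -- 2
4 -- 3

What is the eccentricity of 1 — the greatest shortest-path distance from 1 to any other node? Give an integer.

Distances from 1: 2:2, 3:2, 4:1, 5:2, 6:2.
The largest is 2 (to 3, 2, 5, and 6), so the eccentricity of 1 is 2.

2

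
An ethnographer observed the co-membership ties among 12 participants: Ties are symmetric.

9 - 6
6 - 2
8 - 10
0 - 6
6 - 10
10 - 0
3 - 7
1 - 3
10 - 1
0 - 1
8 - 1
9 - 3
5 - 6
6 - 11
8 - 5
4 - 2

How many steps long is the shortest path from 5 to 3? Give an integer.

One shortest route is 5 – 6 – 9 – 3, which uses 3 edges, and at distance 2 from 5 we only reach {0, 1, 2, 9, 10, 11}, which does not include 3. So d(5,3) = 3.

3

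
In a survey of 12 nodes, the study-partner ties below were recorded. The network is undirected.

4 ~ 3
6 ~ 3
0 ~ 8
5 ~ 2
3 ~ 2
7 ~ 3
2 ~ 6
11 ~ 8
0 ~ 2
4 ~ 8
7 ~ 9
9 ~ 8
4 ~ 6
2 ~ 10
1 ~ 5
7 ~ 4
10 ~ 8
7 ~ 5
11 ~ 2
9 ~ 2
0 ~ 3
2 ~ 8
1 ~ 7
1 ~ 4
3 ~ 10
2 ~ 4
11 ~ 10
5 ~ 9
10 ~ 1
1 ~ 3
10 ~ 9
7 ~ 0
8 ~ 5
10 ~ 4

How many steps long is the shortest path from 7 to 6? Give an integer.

One shortest route is 7 – 4 – 6, which uses 2 edges, and 7 and 6 are not directly tied, so nothing shorter exists. So d(7,6) = 2.

2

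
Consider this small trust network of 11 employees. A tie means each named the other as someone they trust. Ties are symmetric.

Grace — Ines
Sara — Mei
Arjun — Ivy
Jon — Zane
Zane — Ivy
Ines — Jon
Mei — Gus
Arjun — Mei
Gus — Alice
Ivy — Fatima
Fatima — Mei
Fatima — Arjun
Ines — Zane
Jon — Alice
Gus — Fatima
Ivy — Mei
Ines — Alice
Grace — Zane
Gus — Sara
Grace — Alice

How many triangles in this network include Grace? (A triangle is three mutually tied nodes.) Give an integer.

Grace's neighbors: Alice, Ines, and Zane.
Neighbor pairs that are themselves tied: Grace–Alice–Ines; Grace–Ines–Zane. Each forms one triangle with Grace, for 2 in total.

2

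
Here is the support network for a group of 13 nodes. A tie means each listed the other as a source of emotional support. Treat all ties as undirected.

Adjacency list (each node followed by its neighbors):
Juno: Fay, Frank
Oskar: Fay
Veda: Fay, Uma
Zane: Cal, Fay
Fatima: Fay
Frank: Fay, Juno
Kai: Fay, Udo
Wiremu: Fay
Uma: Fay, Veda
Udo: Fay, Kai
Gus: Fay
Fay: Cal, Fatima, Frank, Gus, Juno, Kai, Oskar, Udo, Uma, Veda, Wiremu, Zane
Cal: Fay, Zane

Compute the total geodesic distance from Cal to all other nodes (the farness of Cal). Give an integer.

Distances from Cal: Fatima:2, Fay:1, Frank:2, Gus:2, Juno:2, Kai:2, Oskar:2, Udo:2, Uma:2, Veda:2, Wiremu:2, Zane:1.
Sum = 2 + 1 + 2 + 2 + 2 + 2 + 2 + 2 + 2 + 2 + 2 + 1 = 22.

22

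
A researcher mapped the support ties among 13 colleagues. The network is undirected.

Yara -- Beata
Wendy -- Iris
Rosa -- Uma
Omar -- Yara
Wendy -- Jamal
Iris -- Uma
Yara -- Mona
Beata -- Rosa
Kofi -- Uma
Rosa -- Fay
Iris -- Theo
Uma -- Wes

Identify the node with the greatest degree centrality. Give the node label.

Uma

Degrees — Beata:2, Fay:1, Iris:3, Jamal:1, Kofi:1, Mona:1, Omar:1, Rosa:3, Theo:1, Uma:4, Wendy:2, Wes:1, Yara:3.
The maximum is 4, attained only by Uma.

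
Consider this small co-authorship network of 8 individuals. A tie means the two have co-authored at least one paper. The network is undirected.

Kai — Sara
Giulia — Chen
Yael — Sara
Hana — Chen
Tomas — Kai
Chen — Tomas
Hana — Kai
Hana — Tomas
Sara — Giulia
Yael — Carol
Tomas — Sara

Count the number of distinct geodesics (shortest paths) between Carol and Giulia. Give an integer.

1

The shortest distance is 3, and the only length-3 path is Carol–Yael–Sara–Giulia. So there is exactly 1 shortest path.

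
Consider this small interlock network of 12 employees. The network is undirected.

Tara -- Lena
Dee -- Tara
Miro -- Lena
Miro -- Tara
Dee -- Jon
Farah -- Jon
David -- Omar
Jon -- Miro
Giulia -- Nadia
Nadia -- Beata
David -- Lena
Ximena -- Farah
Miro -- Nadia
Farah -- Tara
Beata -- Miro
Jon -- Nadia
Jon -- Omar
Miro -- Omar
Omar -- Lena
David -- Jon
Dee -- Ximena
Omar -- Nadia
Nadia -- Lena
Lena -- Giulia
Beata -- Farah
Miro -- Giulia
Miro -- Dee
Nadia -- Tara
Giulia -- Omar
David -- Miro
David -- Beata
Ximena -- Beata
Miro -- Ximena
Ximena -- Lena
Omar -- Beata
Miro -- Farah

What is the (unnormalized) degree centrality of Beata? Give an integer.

Beata is directly tied to David, Farah, Miro, Nadia, Omar, and Ximena. That is 6 neighbors, so the degree of Beata is 6.

6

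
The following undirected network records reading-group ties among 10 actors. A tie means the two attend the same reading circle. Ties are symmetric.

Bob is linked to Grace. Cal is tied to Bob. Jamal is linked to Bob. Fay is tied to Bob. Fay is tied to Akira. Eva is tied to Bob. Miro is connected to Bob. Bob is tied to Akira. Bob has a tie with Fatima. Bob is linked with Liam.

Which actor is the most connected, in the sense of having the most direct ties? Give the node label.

Bob

Degrees — Akira:2, Bob:9, Cal:1, Eva:1, Fatima:1, Fay:2, Grace:1, Jamal:1, Liam:1, Miro:1.
The maximum is 9, attained only by Bob.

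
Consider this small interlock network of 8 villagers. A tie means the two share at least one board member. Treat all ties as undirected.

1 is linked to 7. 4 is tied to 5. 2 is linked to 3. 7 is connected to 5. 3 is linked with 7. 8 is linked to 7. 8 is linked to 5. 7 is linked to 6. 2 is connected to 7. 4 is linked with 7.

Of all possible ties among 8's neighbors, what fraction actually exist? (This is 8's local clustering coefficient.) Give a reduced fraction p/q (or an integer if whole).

8's neighbors: 5 and 7 (k = 2).
Possible neighbor pairs: C(2,2) = 1. Edges among them: 5–7 → e = 1.
Clustering(8) = 1/1.

1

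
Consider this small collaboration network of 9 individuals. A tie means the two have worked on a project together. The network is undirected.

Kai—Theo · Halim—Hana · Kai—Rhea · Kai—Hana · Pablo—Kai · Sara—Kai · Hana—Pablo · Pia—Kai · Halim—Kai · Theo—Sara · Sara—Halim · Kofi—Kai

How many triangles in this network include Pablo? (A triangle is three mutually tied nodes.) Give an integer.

1

Pablo's neighbors: Hana and Kai.
Neighbor pairs that are themselves tied: Pablo–Hana–Kai. Each forms one triangle with Pablo, for 1 in total.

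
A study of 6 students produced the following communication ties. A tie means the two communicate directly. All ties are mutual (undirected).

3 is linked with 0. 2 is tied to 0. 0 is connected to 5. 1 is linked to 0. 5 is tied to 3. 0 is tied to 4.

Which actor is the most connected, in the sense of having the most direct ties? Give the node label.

0

Degrees — 0:5, 1:1, 2:1, 3:2, 4:1, 5:2.
The maximum is 5, attained only by 0.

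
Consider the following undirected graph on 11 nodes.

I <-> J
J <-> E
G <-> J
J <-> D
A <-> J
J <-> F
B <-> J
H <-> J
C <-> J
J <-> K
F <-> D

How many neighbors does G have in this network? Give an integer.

1

G is directly tied to J. That is 1 neighbor, so the degree of G is 1.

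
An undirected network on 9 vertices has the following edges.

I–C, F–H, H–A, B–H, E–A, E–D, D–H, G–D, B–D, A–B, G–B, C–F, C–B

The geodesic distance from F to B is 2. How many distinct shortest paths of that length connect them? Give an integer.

The shortest distance is 2. The length-2 paths are: F–C–B; F–H–B.
That gives 2 distinct shortest paths.

2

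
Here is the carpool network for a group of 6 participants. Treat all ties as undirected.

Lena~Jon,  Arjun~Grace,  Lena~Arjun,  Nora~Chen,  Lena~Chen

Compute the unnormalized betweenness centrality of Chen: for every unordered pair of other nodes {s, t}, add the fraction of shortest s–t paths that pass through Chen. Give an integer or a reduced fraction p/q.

Pairs whose geodesics pass through Chen — Arjun–Nora: 1; Lena–Nora: 1; Grace–Nora: 1; Nora–Jon: 1.
All other pairs contribute 0.
Summing the contributions gives betweenness(Chen) = 4.

4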